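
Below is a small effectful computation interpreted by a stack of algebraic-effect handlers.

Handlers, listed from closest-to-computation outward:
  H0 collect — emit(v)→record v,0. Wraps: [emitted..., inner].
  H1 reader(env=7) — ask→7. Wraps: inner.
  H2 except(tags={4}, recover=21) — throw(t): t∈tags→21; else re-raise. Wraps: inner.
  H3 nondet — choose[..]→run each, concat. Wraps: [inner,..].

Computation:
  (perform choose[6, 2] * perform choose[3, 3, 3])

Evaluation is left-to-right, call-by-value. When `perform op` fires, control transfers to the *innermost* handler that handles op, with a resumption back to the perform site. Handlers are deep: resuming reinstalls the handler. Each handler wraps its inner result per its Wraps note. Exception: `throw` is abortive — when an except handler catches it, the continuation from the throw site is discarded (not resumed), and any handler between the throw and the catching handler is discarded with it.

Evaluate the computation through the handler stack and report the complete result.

Evaluation trace:
choose[6, 2] @ H3
  branch[0] choose=6:
    choose[3, 3, 3] @ H3
      branch[0] choose=3:
        H0 returns [18]
        H1 returns [18]
        H2 returns [18]
        H3 returns [[18]]
      branch[1] choose=3:
        H0 returns [18]
        H1 returns [18]
        H2 returns [18]
        H3 returns [[18]]
      branch[2] choose=3:
        H0 returns [18]
        H1 returns [18]
        H2 returns [18]
        H3 returns [[18]]
  branch[1] choose=2:
    choose[3, 3, 3] @ H3
      branch[0] choose=3:
        H0 returns [6]
        H1 returns [6]
        H2 returns [6]
        H3 returns [[6]]
      branch[1] choose=3:
        H0 returns [6]
        H1 returns [6]
        H2 returns [6]
        H3 returns [[6]]
      branch[2] choose=3:
        H0 returns [6]
        H1 returns [6]
        H2 returns [6]
        H3 returns [[6]]
= [[18], [18], [18], [6], [6], [6]]

Answer: [[18], [18], [18], [6], [6], [6]]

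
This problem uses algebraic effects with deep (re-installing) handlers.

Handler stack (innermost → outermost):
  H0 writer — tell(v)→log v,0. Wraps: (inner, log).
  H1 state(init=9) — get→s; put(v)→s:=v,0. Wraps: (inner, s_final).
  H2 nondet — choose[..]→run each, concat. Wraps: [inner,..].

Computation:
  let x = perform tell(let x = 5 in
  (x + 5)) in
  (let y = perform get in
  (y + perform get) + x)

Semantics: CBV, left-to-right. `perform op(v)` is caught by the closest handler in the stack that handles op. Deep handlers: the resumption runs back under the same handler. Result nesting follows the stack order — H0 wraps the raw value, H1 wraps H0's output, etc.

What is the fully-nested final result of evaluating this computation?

Answer: [((18, (10)), 9)]

Evaluation trace:
tell(10) @ H0 ⇒ log+=10
get @ H1 ⇒ 9
get @ H1 ⇒ 9
H0 returns (18, (10))
H1 returns ((18, (10)), 9)
H2 returns [((18, (10)), 9)]
= [((18, (10)), 9)]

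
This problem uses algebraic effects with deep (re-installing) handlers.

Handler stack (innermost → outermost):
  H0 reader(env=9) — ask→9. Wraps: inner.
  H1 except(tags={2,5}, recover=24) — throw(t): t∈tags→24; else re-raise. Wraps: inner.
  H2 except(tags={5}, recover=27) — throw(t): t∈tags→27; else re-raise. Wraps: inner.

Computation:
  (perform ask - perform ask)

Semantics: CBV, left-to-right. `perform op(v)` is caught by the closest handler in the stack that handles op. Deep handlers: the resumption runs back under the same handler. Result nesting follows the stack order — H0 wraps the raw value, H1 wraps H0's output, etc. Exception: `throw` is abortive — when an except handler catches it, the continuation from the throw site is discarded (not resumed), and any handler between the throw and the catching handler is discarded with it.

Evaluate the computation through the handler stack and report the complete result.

Evaluation trace:
ask @ H0 ⇒ 9
ask @ H0 ⇒ 9
H0 returns 0
H1 returns 0
H2 returns 0
= 0

Answer: 0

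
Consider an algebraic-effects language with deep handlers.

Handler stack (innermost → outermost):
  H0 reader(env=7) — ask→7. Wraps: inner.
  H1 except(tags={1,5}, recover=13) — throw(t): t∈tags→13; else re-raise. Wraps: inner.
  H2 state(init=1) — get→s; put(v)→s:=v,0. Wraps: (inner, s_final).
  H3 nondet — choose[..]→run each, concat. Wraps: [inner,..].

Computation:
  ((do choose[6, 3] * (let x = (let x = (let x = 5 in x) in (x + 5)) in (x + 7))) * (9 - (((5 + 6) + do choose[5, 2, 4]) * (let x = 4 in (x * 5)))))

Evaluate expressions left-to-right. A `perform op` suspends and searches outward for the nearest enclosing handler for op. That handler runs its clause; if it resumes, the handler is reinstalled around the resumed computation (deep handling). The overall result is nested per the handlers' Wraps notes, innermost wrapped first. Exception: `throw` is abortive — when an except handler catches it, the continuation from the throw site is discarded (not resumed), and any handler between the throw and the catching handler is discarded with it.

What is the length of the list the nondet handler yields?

Answer: 6

Evaluation trace:
choose[6, 3] @ H3
  branch[0] choose=6:
    choose[5, 2, 4] @ H3
      branch[0] choose=5:
        H0 returns -31722
        H1 returns -31722
        H2 returns (-31722, 1)
        H3 returns [(-31722, 1)]
      branch[1] choose=2:
        H0 returns -25602
        H1 returns -25602
        H2 returns (-25602, 1)
        H3 returns [(-25602, 1)]
      branch[2] choose=4:
        H0 returns -29682
        H1 returns -29682
        H2 returns (-29682, 1)
        H3 returns [(-29682, 1)]
  branch[1] choose=3:
    choose[5, 2, 4] @ H3
      branch[0] choose=5:
        H0 returns -15861
        H1 returns -15861
        H2 returns (-15861, 1)
        H3 returns [(-15861, 1)]
      branch[1] choose=2:
        H0 returns -12801
        H1 returns -12801
        H2 returns (-12801, 1)
        H3 returns [(-12801, 1)]
      branch[2] choose=4:
        H0 returns -14841
        H1 returns -14841
        H2 returns (-14841, 1)
        H3 returns [(-14841, 1)]
= [(-31722, 1), (-25602, 1), (-29682, 1), (-15861, 1), (-12801, 1), (-14841, 1)]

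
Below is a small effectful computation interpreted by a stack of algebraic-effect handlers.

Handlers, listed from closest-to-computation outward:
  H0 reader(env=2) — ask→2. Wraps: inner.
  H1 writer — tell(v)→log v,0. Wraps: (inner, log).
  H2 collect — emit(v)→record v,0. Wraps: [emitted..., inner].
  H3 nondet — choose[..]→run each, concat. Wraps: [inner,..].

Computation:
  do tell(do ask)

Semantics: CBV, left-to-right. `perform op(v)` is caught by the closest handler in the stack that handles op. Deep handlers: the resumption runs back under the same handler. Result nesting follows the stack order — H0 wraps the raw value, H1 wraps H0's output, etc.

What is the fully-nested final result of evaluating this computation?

Evaluation trace:
ask @ H0 ⇒ 2
tell(2) @ H1 ⇒ log+=2
H0 returns 0
H1 returns (0, (2))
H2 returns [(0, (2))]
H3 returns [[(0, (2))]]
= [[(0, (2))]]

Answer: [[(0, (2))]]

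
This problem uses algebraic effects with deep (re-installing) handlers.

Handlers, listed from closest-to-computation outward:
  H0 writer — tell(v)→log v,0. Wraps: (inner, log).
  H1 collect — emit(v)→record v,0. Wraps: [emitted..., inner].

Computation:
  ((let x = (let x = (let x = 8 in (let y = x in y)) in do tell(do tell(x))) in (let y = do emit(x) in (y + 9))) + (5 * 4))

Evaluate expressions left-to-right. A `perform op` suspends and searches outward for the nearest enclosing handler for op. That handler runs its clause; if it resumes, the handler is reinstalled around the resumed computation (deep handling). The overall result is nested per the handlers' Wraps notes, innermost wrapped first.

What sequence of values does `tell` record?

Step-by-step:
tell(8) @ H0 ⇒ log+=8
tell(0) @ H0 ⇒ log+=0
emit(0) @ H1 ⇒ out+=0
H0 returns (29, (8, 0))
H1 returns [0, (29, (8, 0))]
= [0, (29, (8, 0))]

Answer: (8, 0)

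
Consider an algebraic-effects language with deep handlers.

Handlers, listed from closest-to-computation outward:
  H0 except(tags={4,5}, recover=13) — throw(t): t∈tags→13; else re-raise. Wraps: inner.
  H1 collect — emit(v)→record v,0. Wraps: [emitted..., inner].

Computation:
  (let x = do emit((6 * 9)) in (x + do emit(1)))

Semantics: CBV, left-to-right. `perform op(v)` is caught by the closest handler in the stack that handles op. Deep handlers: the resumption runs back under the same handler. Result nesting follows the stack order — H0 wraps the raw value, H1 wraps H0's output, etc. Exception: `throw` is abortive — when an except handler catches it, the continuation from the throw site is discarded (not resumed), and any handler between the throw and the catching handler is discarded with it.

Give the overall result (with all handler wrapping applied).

Evaluation trace:
emit(54) @ H1 ⇒ out+=54
emit(1) @ H1 ⇒ out+=1
H0 returns 0
H1 returns [54, 1, 0]
= [54, 1, 0]

Answer: [54, 1, 0]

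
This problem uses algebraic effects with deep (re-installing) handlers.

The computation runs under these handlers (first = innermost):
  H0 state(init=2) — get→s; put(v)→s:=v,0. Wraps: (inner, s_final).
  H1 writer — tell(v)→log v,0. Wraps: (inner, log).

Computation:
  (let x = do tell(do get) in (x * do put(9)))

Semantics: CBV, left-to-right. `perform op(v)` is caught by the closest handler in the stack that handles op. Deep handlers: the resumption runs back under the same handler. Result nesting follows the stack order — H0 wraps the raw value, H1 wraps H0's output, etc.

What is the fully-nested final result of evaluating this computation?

Working:
get @ H0 ⇒ 2
tell(2) @ H1 ⇒ log+=2
put(9) @ H0 ⇒ s:=9
H0 returns (0, 9)
H1 returns ((0, 9), (2))
= ((0, 9), (2))

Answer: ((0, 9), (2))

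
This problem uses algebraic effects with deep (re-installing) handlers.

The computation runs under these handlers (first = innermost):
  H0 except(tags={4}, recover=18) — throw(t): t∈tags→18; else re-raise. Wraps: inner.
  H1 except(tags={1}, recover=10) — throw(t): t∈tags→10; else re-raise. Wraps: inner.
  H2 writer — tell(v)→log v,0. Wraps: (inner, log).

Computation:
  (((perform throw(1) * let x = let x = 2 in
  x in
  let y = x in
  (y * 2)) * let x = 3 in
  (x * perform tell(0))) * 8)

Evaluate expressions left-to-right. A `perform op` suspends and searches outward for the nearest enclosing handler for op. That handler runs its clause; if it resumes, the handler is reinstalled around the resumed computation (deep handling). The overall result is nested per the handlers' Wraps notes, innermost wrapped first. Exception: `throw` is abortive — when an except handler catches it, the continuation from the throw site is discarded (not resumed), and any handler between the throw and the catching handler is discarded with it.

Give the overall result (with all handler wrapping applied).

Answer: (10, ())

Step-by-step:
throw(1) @ H0 re-raised
throw(1) @ H1 caught ⇒ 10
H2 returns (10, ())
= (10, ())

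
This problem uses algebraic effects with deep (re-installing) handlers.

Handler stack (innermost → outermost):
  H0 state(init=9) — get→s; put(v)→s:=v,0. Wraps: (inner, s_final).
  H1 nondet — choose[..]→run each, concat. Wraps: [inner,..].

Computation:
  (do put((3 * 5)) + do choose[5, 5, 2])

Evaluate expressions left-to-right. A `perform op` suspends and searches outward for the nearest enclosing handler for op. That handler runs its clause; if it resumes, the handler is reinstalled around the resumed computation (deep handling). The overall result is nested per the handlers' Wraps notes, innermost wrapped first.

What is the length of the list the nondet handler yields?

Answer: 3

Working:
put(15) @ H0 ⇒ s:=15
choose[5, 5, 2] @ H1
  branch[0] choose=5:
    H0 returns (5, 15)
    H1 returns [(5, 15)]
  branch[1] choose=5:
    H0 returns (5, 15)
    H1 returns [(5, 15)]
  branch[2] choose=2:
    H0 returns (2, 15)
    H1 returns [(2, 15)]
= [(5, 15), (5, 15), (2, 15)]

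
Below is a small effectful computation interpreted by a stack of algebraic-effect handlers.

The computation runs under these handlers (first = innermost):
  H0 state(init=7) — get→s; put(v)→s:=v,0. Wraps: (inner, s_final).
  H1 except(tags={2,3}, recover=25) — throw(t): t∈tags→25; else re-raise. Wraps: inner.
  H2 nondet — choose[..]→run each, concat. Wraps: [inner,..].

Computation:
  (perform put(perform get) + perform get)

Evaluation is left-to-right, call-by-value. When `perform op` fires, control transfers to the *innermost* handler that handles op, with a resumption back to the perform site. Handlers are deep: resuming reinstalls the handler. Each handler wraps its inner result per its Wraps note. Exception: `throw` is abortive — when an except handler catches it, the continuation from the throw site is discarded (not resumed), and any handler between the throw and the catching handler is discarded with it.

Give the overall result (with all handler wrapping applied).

Answer: [(7, 7)]

Evaluation trace:
get @ H0 ⇒ 7
put(7) @ H0 ⇒ s:=7
get @ H0 ⇒ 7
H0 returns (7, 7)
H1 returns (7, 7)
H2 returns [(7, 7)]
= [(7, 7)]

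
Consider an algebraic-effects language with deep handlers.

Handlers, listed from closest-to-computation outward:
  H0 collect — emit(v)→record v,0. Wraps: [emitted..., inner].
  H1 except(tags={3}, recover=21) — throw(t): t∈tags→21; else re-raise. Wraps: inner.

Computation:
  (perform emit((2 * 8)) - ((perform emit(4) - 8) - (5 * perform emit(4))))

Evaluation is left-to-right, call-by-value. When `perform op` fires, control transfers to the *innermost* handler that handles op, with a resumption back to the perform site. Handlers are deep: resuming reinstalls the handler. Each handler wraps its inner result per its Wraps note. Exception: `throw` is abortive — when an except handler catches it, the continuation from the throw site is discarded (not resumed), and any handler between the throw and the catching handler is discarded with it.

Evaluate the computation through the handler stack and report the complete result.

Answer: [16, 4, 4, 8]

Step-by-step:
emit(16) @ H0 ⇒ out+=16
emit(4) @ H0 ⇒ out+=4
emit(4) @ H0 ⇒ out+=4
H0 returns [16, 4, 4, 8]
H1 returns [16, 4, 4, 8]
= [16, 4, 4, 8]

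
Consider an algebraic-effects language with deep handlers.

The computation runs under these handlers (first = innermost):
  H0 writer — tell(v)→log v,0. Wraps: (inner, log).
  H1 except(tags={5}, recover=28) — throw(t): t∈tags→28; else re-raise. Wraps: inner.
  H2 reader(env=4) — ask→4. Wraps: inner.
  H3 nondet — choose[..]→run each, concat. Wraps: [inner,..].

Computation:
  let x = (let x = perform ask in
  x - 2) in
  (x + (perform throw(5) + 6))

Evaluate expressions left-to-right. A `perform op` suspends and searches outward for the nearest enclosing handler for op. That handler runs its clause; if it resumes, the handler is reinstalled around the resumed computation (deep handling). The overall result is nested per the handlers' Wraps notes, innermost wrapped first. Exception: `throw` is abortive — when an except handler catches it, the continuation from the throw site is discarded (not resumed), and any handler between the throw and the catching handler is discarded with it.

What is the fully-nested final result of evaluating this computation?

Working:
ask @ H2 ⇒ 4
throw(5) @ H1 caught ⇒ 28
H2 returns 28
H3 returns [28]
= [28]

Answer: [28]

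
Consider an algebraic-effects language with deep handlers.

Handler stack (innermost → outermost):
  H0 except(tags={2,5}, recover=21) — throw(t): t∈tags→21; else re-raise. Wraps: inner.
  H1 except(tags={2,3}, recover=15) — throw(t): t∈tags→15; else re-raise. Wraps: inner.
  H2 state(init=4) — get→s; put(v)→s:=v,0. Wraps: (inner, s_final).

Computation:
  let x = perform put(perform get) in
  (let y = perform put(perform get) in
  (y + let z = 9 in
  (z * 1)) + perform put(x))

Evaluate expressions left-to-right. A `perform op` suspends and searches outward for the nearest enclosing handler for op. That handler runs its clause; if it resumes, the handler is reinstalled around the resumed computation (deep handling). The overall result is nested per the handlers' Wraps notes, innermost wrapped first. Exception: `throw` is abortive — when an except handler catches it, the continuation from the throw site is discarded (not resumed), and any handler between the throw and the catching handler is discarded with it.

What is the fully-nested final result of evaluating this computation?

Step-by-step:
get @ H2 ⇒ 4
put(4) @ H2 ⇒ s:=4
get @ H2 ⇒ 4
put(4) @ H2 ⇒ s:=4
put(0) @ H2 ⇒ s:=0
H0 returns 9
H1 returns 9
H2 returns (9, 0)
= (9, 0)

Answer: (9, 0)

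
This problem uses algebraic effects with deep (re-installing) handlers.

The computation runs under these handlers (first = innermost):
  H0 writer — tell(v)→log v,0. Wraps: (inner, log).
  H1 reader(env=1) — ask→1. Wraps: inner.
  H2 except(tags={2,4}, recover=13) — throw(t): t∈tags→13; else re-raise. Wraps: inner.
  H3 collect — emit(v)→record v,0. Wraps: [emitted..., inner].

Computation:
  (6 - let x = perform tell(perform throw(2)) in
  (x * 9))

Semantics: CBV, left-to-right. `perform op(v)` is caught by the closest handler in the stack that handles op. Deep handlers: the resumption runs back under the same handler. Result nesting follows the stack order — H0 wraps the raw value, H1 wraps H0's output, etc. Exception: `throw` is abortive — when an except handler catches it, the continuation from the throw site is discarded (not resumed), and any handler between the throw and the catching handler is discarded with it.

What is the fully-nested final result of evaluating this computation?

Evaluation trace:
throw(2) @ H2 caught ⇒ 13
H3 returns [13]
= [13]

Answer: [13]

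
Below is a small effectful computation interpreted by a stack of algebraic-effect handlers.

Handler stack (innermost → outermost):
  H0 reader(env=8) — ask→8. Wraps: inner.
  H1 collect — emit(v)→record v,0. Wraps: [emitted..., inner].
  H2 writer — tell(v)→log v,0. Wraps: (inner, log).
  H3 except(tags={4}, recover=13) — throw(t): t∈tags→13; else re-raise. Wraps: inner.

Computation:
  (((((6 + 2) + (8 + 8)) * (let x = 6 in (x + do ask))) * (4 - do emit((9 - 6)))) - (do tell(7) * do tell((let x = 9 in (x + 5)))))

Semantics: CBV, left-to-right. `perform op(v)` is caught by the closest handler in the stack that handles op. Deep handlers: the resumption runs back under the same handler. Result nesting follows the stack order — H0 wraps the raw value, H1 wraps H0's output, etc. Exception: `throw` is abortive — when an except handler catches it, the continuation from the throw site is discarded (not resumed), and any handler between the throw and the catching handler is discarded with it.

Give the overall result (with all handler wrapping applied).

Step-by-step:
ask @ H0 ⇒ 8
emit(3) @ H1 ⇒ out+=3
tell(7) @ H2 ⇒ log+=7
tell(14) @ H2 ⇒ log+=14
H0 returns 1344
H1 returns [3, 1344]
H2 returns ([3, 1344], (7, 14))
H3 returns ([3, 1344], (7, 14))
= ([3, 1344], (7, 14))

Answer: ([3, 1344], (7, 14))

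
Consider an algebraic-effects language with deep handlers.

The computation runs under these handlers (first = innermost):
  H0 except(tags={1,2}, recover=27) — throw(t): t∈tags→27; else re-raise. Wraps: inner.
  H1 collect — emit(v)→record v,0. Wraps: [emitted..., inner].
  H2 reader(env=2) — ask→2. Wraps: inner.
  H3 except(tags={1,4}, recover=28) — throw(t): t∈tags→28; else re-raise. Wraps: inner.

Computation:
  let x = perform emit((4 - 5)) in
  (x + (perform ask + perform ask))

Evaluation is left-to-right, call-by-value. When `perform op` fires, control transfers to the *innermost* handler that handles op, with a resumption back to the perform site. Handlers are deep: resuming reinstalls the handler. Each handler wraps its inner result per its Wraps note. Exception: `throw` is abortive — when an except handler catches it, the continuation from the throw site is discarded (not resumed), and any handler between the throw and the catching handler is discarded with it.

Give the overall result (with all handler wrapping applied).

Evaluation trace:
emit(-1) @ H1 ⇒ out+=-1
ask @ H2 ⇒ 2
ask @ H2 ⇒ 2
H0 returns 4
H1 returns [-1, 4]
H2 returns [-1, 4]
H3 returns [-1, 4]
= [-1, 4]

Answer: [-1, 4]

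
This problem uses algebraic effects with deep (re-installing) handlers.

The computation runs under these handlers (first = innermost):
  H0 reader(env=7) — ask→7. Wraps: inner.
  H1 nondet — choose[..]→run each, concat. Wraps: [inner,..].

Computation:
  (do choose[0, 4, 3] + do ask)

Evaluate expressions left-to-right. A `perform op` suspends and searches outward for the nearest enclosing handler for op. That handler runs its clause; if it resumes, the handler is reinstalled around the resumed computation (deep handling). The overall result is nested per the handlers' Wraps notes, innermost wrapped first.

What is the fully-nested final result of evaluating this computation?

Step-by-step:
choose[0, 4, 3] @ H1
  branch[0] choose=0:
    ask @ H0 ⇒ 7
    H0 returns 7
    H1 returns [7]
  branch[1] choose=4:
    ask @ H0 ⇒ 7
    H0 returns 11
    H1 returns [11]
  branch[2] choose=3:
    ask @ H0 ⇒ 7
    H0 returns 10
    H1 returns [10]
= [7, 11, 10]

Answer: [7, 11, 10]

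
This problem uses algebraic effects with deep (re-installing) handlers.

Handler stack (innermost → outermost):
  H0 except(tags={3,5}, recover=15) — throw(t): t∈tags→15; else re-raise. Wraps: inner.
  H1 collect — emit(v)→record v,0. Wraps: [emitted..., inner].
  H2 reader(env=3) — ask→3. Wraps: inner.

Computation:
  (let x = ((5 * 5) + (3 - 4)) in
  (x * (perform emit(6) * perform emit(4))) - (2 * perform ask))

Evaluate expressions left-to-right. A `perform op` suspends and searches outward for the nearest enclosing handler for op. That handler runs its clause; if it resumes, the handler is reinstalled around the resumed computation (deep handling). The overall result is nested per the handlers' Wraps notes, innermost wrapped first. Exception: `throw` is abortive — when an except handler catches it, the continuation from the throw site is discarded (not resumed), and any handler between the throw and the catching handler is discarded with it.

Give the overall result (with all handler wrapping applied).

Answer: [6, 4, -6]

Step-by-step:
emit(6) @ H1 ⇒ out+=6
emit(4) @ H1 ⇒ out+=4
ask @ H2 ⇒ 3
H0 returns -6
H1 returns [6, 4, -6]
H2 returns [6, 4, -6]
= [6, 4, -6]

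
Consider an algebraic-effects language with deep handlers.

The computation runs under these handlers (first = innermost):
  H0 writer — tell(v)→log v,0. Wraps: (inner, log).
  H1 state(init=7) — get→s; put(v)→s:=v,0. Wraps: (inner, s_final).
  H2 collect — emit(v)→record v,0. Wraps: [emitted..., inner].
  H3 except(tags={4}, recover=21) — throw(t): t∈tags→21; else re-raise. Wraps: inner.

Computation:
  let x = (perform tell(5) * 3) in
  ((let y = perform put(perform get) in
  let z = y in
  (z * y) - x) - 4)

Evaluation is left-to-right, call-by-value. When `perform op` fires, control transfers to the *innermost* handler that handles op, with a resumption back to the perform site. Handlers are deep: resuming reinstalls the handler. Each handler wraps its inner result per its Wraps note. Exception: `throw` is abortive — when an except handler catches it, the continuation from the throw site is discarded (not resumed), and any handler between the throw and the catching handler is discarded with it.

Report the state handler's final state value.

Working:
tell(5) @ H0 ⇒ log+=5
get @ H1 ⇒ 7
put(7) @ H1 ⇒ s:=7
H0 returns (-4, (5))
H1 returns ((-4, (5)), 7)
H2 returns [((-4, (5)), 7)]
H3 returns [((-4, (5)), 7)]
= [((-4, (5)), 7)]

Answer: 7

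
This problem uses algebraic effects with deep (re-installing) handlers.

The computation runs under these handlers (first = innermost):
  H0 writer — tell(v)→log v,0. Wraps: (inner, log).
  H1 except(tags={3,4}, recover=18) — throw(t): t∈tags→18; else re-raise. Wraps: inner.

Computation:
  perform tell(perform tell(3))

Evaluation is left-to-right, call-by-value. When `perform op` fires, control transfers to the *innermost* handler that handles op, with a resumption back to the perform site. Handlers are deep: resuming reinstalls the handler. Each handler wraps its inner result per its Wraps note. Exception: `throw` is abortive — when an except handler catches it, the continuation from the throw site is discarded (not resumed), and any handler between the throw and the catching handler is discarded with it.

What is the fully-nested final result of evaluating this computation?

Answer: (0, (3, 0))

Evaluation trace:
tell(3) @ H0 ⇒ log+=3
tell(0) @ H0 ⇒ log+=0
H0 returns (0, (3, 0))
H1 returns (0, (3, 0))
= (0, (3, 0))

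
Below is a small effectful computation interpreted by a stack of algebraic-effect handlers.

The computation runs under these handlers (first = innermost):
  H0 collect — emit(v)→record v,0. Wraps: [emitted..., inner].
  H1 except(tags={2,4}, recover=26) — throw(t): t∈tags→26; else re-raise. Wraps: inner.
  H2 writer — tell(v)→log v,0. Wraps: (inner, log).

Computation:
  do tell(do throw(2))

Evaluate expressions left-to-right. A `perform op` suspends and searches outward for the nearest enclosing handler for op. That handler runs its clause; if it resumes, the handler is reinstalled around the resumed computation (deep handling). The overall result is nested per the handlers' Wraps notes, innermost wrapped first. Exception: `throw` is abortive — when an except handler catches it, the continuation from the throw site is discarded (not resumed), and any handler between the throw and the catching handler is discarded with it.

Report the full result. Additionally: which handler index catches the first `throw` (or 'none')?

Working:
throw(2) @ H1 caught ⇒ 26
H2 returns (26, ())
= (26, ())

Answer: (26, ()) ; first throw caught by: H1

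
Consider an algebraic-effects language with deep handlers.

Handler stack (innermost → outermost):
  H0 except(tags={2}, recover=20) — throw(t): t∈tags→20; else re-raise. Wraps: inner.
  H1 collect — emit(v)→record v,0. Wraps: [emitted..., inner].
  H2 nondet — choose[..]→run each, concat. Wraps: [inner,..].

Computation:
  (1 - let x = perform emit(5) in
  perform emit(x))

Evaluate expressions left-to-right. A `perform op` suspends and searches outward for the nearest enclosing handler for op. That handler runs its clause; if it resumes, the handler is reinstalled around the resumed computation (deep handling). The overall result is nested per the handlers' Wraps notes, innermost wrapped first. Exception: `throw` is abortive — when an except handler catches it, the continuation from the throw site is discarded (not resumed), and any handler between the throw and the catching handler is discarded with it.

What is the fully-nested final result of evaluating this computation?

Step-by-step:
emit(5) @ H1 ⇒ out+=5
emit(0) @ H1 ⇒ out+=0
H0 returns 1
H1 returns [5, 0, 1]
H2 returns [[5, 0, 1]]
= [[5, 0, 1]]

Answer: [[5, 0, 1]]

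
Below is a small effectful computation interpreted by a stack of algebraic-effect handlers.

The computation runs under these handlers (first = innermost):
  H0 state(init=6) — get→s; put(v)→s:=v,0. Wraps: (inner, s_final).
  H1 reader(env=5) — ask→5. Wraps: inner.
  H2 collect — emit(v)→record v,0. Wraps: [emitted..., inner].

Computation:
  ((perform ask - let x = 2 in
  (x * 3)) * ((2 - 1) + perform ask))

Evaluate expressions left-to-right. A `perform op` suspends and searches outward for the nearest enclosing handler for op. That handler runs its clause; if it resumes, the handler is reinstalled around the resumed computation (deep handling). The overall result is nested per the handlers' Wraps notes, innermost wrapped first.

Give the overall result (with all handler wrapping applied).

Answer: [(-6, 6)]

Evaluation trace:
ask @ H1 ⇒ 5
ask @ H1 ⇒ 5
H0 returns (-6, 6)
H1 returns (-6, 6)
H2 returns [(-6, 6)]
= [(-6, 6)]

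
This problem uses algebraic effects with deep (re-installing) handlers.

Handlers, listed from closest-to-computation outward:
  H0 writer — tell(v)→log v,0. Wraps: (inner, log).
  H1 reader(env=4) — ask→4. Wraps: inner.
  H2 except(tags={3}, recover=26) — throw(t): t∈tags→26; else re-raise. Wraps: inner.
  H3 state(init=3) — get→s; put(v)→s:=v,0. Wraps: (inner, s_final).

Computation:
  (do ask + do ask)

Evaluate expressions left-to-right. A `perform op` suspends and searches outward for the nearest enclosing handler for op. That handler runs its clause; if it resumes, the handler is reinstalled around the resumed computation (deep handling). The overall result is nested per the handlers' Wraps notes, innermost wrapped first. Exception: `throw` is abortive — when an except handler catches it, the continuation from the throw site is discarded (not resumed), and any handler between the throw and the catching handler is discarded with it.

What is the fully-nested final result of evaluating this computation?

Evaluation trace:
ask @ H1 ⇒ 4
ask @ H1 ⇒ 4
H0 returns (8, ())
H1 returns (8, ())
H2 returns (8, ())
H3 returns ((8, ()), 3)
= ((8, ()), 3)

Answer: ((8, ()), 3)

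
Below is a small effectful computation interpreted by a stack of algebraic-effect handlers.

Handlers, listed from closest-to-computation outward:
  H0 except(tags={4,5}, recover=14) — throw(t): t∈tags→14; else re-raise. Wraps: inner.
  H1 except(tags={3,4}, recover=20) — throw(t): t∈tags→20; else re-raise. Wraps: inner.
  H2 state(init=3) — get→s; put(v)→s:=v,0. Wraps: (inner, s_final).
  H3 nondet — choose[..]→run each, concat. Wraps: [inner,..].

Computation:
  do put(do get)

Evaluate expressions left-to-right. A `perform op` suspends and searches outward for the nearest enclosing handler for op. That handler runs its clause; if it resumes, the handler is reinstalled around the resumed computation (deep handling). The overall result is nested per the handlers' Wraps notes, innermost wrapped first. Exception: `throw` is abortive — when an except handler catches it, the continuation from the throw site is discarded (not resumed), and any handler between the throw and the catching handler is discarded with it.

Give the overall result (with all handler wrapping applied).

Step-by-step:
get @ H2 ⇒ 3
put(3) @ H2 ⇒ s:=3
H0 returns 0
H1 returns 0
H2 returns (0, 3)
H3 returns [(0, 3)]
= [(0, 3)]

Answer: [(0, 3)]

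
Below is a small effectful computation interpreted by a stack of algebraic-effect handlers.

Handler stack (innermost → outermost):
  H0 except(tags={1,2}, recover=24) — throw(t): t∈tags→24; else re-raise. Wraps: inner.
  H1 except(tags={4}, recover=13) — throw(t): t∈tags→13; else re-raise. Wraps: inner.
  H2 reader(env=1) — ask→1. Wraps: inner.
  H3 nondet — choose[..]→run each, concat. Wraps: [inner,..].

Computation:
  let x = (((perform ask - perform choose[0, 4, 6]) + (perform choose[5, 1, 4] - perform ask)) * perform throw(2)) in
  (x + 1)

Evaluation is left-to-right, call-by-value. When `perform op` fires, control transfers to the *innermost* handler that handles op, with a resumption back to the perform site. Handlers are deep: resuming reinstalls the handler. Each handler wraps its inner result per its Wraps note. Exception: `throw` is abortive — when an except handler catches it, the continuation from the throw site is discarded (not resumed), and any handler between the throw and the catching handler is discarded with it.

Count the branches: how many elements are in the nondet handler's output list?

Working:
ask @ H2 ⇒ 1
choose[0, 4, 6] @ H3
  branch[0] choose=0:
    choose[5, 1, 4] @ H3
      branch[0] choose=5:
        ask @ H2 ⇒ 1
        throw(2) @ H0 caught ⇒ 24
        H1 returns 24
        H2 returns 24
        H3 returns [24]
      branch[1] choose=1:
        ask @ H2 ⇒ 1
        throw(2) @ H0 caught ⇒ 24
        H1 returns 24
        H2 returns 24
        H3 returns [24]
      branch[2] choose=4:
        ask @ H2 ⇒ 1
        throw(2) @ H0 caught ⇒ 24
        H1 returns 24
        H2 returns 24
        H3 returns [24]
  branch[1] choose=4:
    choose[5, 1, 4] @ H3
      branch[0] choose=5:
        ask @ H2 ⇒ 1
        throw(2) @ H0 caught ⇒ 24
        H1 returns 24
        H2 returns 24
        H3 returns [24]
      branch[1] choose=1:
        ask @ H2 ⇒ 1
        throw(2) @ H0 caught ⇒ 24
        H1 returns 24
        H2 returns 24
        H3 returns [24]
      branch[2] choose=4:
        ask @ H2 ⇒ 1
        throw(2) @ H0 caught ⇒ 24
        H1 returns 24
        H2 returns 24
        H3 returns [24]
  branch[2] choose=6:
    choose[5, 1, 4] @ H3
      branch[0] choose=5:
        ask @ H2 ⇒ 1
        throw(2) @ H0 caught ⇒ 24
        H1 returns 24
        H2 returns 24
        H3 returns [24]
      branch[1] choose=1:
        ask @ H2 ⇒ 1
        throw(2) @ H0 caught ⇒ 24
        H1 returns 24
        H2 returns 24
        H3 returns [24]
      branch[2] choose=4:
        ask @ H2 ⇒ 1
        throw(2) @ H0 caught ⇒ 24
        H1 returns 24
        H2 returns 24
        H3 returns [24]
= [24, 24, 24, 24, 24, 24, 24, 24, 24]

Answer: 9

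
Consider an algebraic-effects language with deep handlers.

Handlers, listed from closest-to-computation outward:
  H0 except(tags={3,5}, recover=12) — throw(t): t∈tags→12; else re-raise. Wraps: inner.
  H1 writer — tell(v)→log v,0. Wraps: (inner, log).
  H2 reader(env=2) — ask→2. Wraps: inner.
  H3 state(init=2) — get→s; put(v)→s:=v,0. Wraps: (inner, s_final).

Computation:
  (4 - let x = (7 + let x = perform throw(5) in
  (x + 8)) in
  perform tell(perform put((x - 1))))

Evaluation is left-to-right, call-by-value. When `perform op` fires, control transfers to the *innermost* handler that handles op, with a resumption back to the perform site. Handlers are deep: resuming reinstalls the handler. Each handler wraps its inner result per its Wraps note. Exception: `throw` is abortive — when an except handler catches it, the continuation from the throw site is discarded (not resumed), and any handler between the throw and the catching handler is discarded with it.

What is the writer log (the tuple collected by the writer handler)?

Working:
throw(5) @ H0 caught ⇒ 12
H1 returns (12, ())
H2 returns (12, ())
H3 returns ((12, ()), 2)
= ((12, ()), 2)

Answer: ()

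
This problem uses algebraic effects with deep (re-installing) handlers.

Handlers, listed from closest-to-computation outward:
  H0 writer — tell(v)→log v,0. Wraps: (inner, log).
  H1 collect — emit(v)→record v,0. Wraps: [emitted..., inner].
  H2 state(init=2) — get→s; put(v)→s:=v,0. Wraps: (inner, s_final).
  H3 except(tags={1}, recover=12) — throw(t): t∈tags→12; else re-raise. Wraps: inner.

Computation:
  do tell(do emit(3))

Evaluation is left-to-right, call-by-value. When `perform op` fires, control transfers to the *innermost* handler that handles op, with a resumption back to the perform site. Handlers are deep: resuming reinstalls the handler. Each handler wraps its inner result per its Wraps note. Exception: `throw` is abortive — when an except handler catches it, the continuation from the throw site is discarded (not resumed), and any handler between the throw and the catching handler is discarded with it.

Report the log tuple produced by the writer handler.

Working:
emit(3) @ H1 ⇒ out+=3
tell(0) @ H0 ⇒ log+=0
H0 returns (0, (0))
H1 returns [3, (0, (0))]
H2 returns ([3, (0, (0))], 2)
H3 returns ([3, (0, (0))], 2)
= ([3, (0, (0))], 2)

Answer: (0)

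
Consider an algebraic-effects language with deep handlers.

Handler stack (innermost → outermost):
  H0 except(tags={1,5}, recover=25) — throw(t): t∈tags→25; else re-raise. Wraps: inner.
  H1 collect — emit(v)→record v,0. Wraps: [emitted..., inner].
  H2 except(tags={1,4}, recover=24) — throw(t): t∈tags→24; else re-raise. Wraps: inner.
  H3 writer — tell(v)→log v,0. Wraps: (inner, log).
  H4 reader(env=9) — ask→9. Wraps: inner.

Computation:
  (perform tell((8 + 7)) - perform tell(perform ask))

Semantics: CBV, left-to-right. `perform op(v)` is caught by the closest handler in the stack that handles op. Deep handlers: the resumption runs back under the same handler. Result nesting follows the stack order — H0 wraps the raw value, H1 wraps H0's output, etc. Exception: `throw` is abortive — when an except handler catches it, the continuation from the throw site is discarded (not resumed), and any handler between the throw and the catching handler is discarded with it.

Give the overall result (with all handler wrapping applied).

Answer: ([0], (15, 9))

Working:
tell(15) @ H3 ⇒ log+=15
ask @ H4 ⇒ 9
tell(9) @ H3 ⇒ log+=9
H0 returns 0
H1 returns [0]
H2 returns [0]
H3 returns ([0], (15, 9))
H4 returns ([0], (15, 9))
= ([0], (15, 9))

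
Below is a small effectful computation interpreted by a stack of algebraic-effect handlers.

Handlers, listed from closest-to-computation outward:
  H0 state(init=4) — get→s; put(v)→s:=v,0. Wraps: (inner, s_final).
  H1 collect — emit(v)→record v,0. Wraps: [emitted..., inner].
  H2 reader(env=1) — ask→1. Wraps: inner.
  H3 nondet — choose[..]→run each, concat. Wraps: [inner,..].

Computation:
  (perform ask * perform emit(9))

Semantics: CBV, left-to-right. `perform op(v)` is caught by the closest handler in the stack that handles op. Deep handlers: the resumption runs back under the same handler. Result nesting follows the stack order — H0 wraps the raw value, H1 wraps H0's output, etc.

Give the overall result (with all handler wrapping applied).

Answer: [[9, (0, 4)]]

Step-by-step:
ask @ H2 ⇒ 1
emit(9) @ H1 ⇒ out+=9
H0 returns (0, 4)
H1 returns [9, (0, 4)]
H2 returns [9, (0, 4)]
H3 returns [[9, (0, 4)]]
= [[9, (0, 4)]]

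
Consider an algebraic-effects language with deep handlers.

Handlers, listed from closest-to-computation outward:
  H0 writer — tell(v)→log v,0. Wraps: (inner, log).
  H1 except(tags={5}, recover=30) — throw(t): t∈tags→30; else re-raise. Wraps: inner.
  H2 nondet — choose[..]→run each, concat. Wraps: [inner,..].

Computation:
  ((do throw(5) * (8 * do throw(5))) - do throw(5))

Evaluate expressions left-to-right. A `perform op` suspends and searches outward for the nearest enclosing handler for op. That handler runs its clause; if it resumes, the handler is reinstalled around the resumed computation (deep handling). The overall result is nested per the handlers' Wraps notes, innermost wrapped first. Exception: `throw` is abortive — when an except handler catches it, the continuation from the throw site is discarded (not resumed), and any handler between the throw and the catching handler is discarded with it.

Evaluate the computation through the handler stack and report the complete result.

Answer: [30]

Evaluation trace:
throw(5) @ H1 caught ⇒ 30
H2 returns [30]
= [30]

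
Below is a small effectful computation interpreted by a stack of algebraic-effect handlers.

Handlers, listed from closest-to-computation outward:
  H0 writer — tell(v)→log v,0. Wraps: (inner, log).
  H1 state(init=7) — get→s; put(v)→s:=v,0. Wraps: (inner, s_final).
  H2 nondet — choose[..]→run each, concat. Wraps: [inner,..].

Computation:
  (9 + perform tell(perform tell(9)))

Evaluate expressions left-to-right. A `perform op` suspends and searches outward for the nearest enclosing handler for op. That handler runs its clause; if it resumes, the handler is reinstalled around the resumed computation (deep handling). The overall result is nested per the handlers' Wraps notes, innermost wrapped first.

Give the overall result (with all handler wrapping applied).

Answer: [((9, (9, 0)), 7)]

Working:
tell(9) @ H0 ⇒ log+=9
tell(0) @ H0 ⇒ log+=0
H0 returns (9, (9, 0))
H1 returns ((9, (9, 0)), 7)
H2 returns [((9, (9, 0)), 7)]
= [((9, (9, 0)), 7)]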